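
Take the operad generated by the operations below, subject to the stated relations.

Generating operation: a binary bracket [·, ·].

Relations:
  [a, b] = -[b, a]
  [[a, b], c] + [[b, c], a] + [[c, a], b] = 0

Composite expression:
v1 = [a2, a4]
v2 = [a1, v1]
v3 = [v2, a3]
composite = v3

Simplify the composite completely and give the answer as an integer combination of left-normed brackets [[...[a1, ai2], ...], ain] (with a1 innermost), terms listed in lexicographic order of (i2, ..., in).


Expand each bracket as ab - ba; the a1-initial words give the coefficients.
Composite bracket: [[a1, [a2, a4]], a3]
Expanding via [a, b] = ab - ba: 8 signed words (2^3 = 8).
Only words starting with a1 matter:
  from a1a2a4a3, sign +1: term +[[[a1, a2], a4], a3]
  from a1a4a2a3, sign -1: term -[[[a1, a4], a2], a3]

[[[a1, a2], a4], a3] - [[[a1, a4], a2], a3]


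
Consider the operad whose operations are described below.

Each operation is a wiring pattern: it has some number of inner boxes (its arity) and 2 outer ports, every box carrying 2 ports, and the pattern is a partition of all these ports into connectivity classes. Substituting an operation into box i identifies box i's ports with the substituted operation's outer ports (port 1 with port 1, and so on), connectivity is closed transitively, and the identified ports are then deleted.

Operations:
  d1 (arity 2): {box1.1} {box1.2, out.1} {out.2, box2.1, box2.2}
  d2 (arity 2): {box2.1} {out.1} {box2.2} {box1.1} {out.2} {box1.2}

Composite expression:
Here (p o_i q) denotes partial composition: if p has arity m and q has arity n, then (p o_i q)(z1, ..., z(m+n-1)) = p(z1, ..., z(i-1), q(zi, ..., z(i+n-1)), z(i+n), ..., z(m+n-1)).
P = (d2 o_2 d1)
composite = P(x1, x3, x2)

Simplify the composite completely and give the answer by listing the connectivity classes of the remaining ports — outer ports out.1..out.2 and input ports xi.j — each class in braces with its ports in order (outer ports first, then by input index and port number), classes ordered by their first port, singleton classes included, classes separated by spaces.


{out.1} {out.2} {x1.1} {x1.2} {x2.1, x2.2} {x3.1} {x3.2}

Connectivity passes through glued d2-boundaries; trace each wire chain.
stage d1: inputs (x3, x2), connectivity {out.1, x3.2} {out.2, x2.1, x2.2} {x3.1}, out.j its boundary
stage d2: inputs (x1, x3, x2), connectivity {out.1} {out.2} {x1.1} {x1.2} {x2.1, x2.2} {x3.1} {x3.2}, out.j its boundary


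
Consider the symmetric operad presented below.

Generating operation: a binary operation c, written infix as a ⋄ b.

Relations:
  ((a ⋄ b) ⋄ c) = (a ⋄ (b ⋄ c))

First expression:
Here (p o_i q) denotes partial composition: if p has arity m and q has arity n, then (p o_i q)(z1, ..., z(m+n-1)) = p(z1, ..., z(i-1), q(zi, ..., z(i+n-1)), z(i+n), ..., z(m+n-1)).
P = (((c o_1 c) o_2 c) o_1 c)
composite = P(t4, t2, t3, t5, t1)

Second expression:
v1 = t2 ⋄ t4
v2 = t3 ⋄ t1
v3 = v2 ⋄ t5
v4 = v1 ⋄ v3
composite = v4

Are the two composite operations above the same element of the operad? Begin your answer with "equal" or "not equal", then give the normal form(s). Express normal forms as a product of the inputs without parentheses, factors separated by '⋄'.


The first expression, normalized: t4 ⋄ t2 ⋄ t3 ⋄ t5 ⋄ t1
The second expression, normalized: t2 ⋄ t4 ⋄ t3 ⋄ t1 ⋄ t5
Different reductions; not equal.

not equal; first: t4 ⋄ t2 ⋄ t3 ⋄ t5 ⋄ t1; second: t2 ⋄ t4 ⋄ t3 ⋄ t1 ⋄ t5


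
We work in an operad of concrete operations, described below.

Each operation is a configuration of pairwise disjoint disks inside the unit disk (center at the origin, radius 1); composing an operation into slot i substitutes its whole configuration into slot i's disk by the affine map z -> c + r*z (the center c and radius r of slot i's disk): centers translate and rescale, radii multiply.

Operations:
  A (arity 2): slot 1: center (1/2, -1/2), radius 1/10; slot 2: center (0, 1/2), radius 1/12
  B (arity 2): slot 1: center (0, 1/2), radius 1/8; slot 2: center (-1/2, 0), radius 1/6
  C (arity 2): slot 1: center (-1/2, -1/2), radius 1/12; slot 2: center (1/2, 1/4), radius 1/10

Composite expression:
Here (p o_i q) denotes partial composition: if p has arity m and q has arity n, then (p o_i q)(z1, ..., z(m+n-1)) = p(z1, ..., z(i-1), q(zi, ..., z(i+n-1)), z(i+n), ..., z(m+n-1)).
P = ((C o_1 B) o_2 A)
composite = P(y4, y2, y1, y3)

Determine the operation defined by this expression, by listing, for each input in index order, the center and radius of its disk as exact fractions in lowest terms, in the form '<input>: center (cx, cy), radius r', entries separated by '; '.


y1: center (-13/24, -71/144), radius 1/864; y2: center (-77/144, -73/144), radius 1/720; y3: center (1/2, 1/4), radius 1/10; y4: center (-1/2, -11/24), radius 1/96

Nesting under C composes maps z -> c + r*z down each y-path.
tracing y4 down its 2-map path: center (-1/2, -11/24), radius 1/96
tracing y2 down its 3-map path: center (-77/144, -73/144), radius 1/720
tracing y1 down its 3-map path: center (-13/24, -71/144), radius 1/864
tracing y3 down its 1-map path: center (1/2, 1/4), radius 1/10


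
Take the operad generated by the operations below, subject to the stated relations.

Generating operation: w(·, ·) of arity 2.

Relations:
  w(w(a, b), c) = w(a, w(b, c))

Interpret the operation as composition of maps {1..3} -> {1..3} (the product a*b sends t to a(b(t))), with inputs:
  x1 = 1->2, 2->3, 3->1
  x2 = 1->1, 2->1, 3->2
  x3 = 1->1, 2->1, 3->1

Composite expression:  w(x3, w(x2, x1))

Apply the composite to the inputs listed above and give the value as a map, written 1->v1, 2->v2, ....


1->1, 2->1, 3->1


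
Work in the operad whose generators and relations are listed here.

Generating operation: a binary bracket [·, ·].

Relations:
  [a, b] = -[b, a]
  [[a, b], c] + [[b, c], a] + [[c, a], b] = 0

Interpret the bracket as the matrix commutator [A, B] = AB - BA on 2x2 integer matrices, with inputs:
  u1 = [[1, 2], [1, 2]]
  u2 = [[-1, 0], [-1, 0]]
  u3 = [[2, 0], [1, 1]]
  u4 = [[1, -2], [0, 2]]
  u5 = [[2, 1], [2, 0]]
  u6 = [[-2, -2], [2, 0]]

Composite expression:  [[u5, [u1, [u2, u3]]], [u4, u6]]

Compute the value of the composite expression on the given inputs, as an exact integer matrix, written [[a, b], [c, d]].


[[0, 0], [0, 0]]

[u2, u3] = [[0, 0], [0, 0]]
[u1, [u2, u3]] = [[0, 0], [0, 0]]
[u5, [u1, [u2, u3]]] = [[0, 0], [0, 0]]
[u4, u6] = [[-4, -2], [2, 4]]
[[u5, [u1, [u2, u3]]], [u4, u6]] = [[0, 0], [0, 0]]


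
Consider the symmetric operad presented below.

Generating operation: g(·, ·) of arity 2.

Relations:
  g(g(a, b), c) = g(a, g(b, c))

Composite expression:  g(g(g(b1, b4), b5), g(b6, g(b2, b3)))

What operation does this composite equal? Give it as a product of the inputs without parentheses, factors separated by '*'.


b1 * b4 * b5 * b6 * b2 * b3

The g-tree's shape is irrelevant; the b-reading-order decides.
g(b1, b4) flattens to b1 * b4
g(g(b1, b4), b5) flattens to b1 * b4 * b5
g(b2, b3) flattens to b2 * b3
g(b6, g(b2, b3)) flattens to b6 * b2 * b3
g(g(g(b1, b4), b5), g(b6, g(b2, b3))) flattens to b1 * b4 * b5 * b6 * b2 * b3


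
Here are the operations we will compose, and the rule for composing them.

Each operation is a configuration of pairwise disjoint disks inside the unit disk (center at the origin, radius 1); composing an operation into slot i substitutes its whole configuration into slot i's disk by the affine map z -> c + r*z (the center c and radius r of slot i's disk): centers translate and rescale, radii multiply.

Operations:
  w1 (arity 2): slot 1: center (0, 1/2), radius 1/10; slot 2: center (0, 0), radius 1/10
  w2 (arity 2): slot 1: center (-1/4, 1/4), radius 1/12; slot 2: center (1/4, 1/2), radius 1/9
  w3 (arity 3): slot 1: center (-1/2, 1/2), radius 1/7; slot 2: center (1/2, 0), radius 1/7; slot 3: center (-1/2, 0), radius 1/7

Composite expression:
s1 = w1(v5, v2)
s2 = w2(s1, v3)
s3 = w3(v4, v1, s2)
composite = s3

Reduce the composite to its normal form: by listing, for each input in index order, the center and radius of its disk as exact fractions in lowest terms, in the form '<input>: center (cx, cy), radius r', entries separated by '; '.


v1: center (1/2, 0), radius 1/7; v2: center (-15/28, 1/28), radius 1/840; v3: center (-13/28, 1/14), radius 1/63; v4: center (-1/2, 1/2), radius 1/7; v5: center (-15/28, 1/24), radius 1/840

Only the slot chain above each v matters under w3; compose those maps.
input v4: composing its 1 substitution step yields center (-1/2, 1/2), radius 1/7
input v1: composing its 1 substitution step yields center (1/2, 0), radius 1/7
input v5: composing its 3 substitution steps yields center (-15/28, 1/24), radius 1/840
input v2: composing its 3 substitution steps yields center (-15/28, 1/28), radius 1/840
input v3: composing its 2 substitution steps yields center (-13/28, 1/14), radius 1/63


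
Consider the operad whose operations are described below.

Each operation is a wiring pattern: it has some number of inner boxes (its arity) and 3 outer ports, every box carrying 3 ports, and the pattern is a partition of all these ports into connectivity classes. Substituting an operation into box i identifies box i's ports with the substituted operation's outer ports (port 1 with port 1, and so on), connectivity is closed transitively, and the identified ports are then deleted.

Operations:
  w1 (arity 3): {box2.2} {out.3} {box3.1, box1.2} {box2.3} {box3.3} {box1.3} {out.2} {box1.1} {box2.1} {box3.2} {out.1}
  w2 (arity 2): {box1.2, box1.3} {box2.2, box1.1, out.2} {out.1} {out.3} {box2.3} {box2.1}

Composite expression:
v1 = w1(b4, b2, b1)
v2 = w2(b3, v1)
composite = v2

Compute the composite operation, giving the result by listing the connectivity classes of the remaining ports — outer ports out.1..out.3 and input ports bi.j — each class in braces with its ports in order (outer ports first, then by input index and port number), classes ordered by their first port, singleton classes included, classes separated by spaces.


Treat the ports identified at w2 as solder joints: merge, then drop.
after w1, the pattern on (b4, b2, b1) reads {out.1} {out.2} {out.3} {b1.1, b4.2} {b1.2} {b1.3} {b2.1} {b2.2} {b2.3} {b4.1} {b4.3} (out.j = its outer ports)
after w2, the pattern on (b3, b4, b2, b1) reads {out.1} {out.2, b3.1} {out.3} {b1.1, b4.2} {b1.2} {b1.3} {b2.1} {b2.2} {b2.3} {b3.2, b3.3} {b4.1} {b4.3} (out.j = its outer ports)

{out.1} {out.2, b3.1} {out.3} {b1.1, b4.2} {b1.2} {b1.3} {b2.1} {b2.2} {b2.3} {b3.2, b3.3} {b4.1} {b4.3}


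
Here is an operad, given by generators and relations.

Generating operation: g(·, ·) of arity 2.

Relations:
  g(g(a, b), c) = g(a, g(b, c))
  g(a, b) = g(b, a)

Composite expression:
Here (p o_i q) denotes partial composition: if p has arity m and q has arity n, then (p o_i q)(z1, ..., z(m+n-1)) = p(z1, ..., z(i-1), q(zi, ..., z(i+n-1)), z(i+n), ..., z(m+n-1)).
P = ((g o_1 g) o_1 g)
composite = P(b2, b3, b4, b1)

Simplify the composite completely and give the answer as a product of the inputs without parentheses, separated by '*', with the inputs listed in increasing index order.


b1 * b2 * b3 * b4

Key point: g commutes, so take the b-inputs in any fixed order.
g(b2, b3) reduces to b2 * b3
g(g(b2, b3), b4) reduces to b2 * b3 * b4
g(g(g(b2, b3), b4), b1) reduces to b2 * b3 * b4 * b1
sorting the factors by input index: b1 * b2 * b3 * b4


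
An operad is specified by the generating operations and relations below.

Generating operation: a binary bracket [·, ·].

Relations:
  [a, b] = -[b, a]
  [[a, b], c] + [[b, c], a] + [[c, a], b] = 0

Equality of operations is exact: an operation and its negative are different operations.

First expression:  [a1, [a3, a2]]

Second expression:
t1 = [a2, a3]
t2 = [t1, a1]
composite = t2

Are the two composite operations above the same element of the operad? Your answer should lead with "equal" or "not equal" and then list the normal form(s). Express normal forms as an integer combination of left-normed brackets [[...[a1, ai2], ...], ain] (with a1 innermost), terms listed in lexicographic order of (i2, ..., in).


In normal form, the first expression is -[[a1, a2], a3] + [[a1, a3], a2]
In normal form, the second expression is -[[a1, a2], a3] + [[a1, a3], a2]
Both agree, so they are equal.

equal; the common form is -[[a1, a2], a3] + [[a1, a3], a2]


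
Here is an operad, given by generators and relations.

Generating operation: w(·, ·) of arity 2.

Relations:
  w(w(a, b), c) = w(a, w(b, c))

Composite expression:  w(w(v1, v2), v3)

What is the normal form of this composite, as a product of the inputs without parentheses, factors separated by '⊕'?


Every regrouping of w is equal, so read the v-inputs in written order.
w(v1, v2) unparenthesizes to v1 ⊕ v2
w(w(v1, v2), v3) unparenthesizes to v1 ⊕ v2 ⊕ v3

v1 ⊕ v2 ⊕ v3


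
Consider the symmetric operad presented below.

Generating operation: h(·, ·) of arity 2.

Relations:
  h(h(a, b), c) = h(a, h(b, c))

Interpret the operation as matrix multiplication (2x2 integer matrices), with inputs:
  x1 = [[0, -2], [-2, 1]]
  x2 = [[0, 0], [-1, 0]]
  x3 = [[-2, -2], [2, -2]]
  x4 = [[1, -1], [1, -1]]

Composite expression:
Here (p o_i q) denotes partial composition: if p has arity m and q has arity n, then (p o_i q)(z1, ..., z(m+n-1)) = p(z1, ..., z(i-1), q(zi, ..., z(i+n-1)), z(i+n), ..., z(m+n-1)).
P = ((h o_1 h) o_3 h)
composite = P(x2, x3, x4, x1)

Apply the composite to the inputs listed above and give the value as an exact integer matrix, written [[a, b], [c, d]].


h(x2, x3) = [[0, 0], [2, 2]]
h(x4, x1) = [[2, -3], [2, -3]]
h(h(x2, x3), h(x4, x1)) = [[0, 0], [8, -12]]

[[0, 0], [8, -12]]


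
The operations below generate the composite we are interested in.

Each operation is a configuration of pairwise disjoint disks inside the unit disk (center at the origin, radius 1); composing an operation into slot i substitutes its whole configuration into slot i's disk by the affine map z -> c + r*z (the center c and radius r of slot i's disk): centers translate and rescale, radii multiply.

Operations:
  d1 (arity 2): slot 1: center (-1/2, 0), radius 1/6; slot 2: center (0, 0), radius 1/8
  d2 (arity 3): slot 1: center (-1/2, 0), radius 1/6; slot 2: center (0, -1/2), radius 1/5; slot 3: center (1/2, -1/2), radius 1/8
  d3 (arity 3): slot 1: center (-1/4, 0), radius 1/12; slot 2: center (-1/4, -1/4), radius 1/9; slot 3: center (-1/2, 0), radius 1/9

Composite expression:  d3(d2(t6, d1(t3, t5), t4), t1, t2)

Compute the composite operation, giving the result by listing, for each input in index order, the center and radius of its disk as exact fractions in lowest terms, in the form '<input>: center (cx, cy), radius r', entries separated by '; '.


t1: center (-1/4, -1/4), radius 1/9; t2: center (-1/2, 0), radius 1/9; t3: center (-31/120, -1/24), radius 1/360; t4: center (-5/24, -1/24), radius 1/96; t5: center (-1/4, -1/24), radius 1/480; t6: center (-7/24, 0), radius 1/72


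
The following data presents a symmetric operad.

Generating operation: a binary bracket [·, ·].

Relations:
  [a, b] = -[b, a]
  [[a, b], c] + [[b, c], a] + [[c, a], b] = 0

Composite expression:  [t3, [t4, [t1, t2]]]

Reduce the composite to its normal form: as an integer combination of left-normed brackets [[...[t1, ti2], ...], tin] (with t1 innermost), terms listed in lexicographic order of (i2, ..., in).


Skip Jacobi rewriting: expand, keep t1-initial words, read off terms.
Composite bracket: [t3, [t4, [t1, t2]]]
Full expansion: 8 signed words from ab - ba (2^3 = 8).
Coefficients come from the t1-initial words:
  from t1t2t4t3, sign +1: term +[[[t1, t2], t4], t3]

[[[t1, t2], t4], t3]


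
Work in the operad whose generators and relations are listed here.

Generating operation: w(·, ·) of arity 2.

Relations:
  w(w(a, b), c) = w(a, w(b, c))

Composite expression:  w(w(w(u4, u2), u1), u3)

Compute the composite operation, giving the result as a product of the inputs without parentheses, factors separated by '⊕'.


u4 ⊕ u2 ⊕ u1 ⊕ u3

Key point: w is associative — brackets drop, the u-order remains.
w(u4, u2) collapses to u4 ⊕ u2
w(w(u4, u2), u1) collapses to u4 ⊕ u2 ⊕ u1
w(w(w(u4, u2), u1), u3) collapses to u4 ⊕ u2 ⊕ u1 ⊕ u3


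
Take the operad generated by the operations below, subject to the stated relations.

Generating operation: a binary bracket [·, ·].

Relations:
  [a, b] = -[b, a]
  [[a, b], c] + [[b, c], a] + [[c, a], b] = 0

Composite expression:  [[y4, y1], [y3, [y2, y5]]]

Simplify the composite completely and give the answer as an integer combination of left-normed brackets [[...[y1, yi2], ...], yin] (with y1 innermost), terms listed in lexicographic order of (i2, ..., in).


In the tensor algebra, words opening y1 carry the y1-anchored form.
Composite bracket: [[y4, y1], [y3, [y2, y5]]]
Each bracket splits as ab - ba, giving 16 signed words (2^4 = 16).
Only words starting with y1 matter:
  y1y4y2y5y3 (sign +1) contributes +[[[[y1, y4], y2], y5], y3]
  y1y4y3y2y5 (sign -1) contributes -[[[[y1, y4], y3], y2], y5]
  y1y4y3y5y2 (sign +1) contributes +[[[[y1, y4], y3], y5], y2]
  y1y4y5y2y3 (sign -1) contributes -[[[[y1, y4], y5], y2], y3]

[[[[y1, y4], y2], y5], y3] - [[[[y1, y4], y3], y2], y5] + [[[[y1, y4], y3], y5], y2] - [[[[y1, y4], y5], y2], y3]


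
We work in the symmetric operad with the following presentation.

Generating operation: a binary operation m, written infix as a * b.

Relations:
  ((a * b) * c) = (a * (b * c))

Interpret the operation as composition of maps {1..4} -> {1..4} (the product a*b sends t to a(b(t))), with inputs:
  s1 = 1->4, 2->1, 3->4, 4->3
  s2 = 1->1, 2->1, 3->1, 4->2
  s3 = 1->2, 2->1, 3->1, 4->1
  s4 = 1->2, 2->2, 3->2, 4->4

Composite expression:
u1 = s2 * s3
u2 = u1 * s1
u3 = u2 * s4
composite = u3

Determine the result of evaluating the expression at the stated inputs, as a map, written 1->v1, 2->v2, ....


1->1, 2->1, 3->1, 4->1

(s2 * s3) = 1->1, 2->1, 3->1, 4->1
((s2 * s3) * s1) = 1->1, 2->1, 3->1, 4->1
(((s2 * s3) * s1) * s4) = 1->1, 2->1, 3->1, 4->1


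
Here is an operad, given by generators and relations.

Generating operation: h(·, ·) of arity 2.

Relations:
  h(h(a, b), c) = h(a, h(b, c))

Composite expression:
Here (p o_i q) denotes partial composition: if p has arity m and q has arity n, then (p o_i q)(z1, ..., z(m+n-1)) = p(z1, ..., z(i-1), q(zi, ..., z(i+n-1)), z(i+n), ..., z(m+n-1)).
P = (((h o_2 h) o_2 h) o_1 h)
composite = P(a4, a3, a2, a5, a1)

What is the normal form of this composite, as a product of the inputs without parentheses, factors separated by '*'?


Under associativity of h, the answer is the a's in reading order.
h(a4, a3) linearizes to a4 * a3
h(a2, a5) linearizes to a2 * a5
h(h(a2, a5), a1) linearizes to a2 * a5 * a1
h(h(a4, a3), h(h(a2, a5), a1)) linearizes to a4 * a3 * a2 * a5 * a1

a4 * a3 * a2 * a5 * a1


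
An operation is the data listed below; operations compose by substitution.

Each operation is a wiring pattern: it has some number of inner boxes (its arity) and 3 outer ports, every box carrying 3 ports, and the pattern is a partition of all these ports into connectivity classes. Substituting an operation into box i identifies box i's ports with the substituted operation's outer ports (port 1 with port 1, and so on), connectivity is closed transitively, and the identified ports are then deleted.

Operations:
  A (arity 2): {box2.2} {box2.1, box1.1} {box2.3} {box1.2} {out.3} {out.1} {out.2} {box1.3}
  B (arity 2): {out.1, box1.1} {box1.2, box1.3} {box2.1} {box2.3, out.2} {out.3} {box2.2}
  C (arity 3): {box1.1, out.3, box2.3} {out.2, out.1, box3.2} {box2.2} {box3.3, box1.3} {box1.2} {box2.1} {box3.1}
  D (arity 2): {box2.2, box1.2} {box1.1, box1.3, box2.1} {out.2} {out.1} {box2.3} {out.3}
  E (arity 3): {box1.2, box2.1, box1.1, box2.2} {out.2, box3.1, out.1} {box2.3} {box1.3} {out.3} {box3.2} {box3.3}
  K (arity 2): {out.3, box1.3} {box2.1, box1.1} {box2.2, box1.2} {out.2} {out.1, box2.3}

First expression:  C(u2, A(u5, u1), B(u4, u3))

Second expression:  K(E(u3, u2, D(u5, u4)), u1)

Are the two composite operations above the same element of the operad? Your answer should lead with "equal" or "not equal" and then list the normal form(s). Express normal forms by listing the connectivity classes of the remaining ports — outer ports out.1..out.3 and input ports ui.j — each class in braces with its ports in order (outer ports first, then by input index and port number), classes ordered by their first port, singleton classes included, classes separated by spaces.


not equal — first {out.1, out.2, u3.3} {out.3, u2.1} {u1.1, u5.1} {u1.2} {u1.3} {u2.2} {u2.3} {u3.1} {u3.2} {u4.1} {u4.2, u4.3} {u5.2} {u5.3}, second {out.1, u1.3} {out.2} {out.3} {u1.1, u1.2} {u2.1, u2.2, u3.1, u3.2} {u2.3} {u3.3} {u4.1, u5.1, u5.3} {u4.2, u5.2} {u4.3}

The first composite normalizes to {out.1, out.2, u3.3} {out.3, u2.1} {u1.1, u5.1} {u1.2} {u1.3} {u2.2} {u2.3} {u3.1} {u3.2} {u4.1} {u4.2, u4.3} {u5.2} {u5.3}
The second composite normalizes to {out.1, u1.3} {out.2} {out.3} {u1.1, u1.2} {u2.1, u2.2, u3.1, u3.2} {u2.3} {u3.3} {u4.1, u5.1, u5.3} {u4.2, u5.2} {u4.3}
Different reductions; not equal.


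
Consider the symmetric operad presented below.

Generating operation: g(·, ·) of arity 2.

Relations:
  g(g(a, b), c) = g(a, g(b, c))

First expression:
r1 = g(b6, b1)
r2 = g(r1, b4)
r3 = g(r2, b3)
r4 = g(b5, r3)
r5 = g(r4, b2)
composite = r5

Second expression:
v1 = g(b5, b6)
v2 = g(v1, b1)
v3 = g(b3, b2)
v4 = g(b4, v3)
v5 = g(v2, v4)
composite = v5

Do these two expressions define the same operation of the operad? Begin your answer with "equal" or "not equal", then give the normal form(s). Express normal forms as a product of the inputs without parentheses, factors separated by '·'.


equal; the common form is b5 · b6 · b1 · b4 · b3 · b2

Reducing the first expression gives b5 · b6 · b1 · b4 · b3 · b2
Reducing the second expression gives b5 · b6 · b1 · b4 · b3 · b2
The normal forms match — equal.


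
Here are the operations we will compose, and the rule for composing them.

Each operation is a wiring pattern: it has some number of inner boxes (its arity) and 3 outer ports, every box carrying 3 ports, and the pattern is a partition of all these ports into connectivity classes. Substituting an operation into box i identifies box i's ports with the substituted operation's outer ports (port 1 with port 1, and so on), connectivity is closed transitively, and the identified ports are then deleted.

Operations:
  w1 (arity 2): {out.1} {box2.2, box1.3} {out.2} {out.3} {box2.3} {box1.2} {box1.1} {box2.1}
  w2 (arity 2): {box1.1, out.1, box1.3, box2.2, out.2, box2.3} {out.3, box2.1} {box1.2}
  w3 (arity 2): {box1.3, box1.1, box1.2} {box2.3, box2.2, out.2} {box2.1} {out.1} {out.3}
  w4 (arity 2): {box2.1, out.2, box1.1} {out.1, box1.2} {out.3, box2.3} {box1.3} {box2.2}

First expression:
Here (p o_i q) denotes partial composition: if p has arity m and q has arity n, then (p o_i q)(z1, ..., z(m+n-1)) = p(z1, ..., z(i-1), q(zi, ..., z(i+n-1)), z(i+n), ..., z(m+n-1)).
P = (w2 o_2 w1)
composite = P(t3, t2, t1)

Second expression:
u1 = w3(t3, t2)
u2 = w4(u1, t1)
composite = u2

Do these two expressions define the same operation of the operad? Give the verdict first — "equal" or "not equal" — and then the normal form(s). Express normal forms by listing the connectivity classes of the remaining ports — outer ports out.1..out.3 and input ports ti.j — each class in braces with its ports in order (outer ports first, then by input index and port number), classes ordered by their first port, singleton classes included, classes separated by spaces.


Reducing the first expression gives {out.1, out.2, t3.1, t3.3} {out.3} {t1.1} {t1.2, t2.3} {t1.3} {t2.1} {t2.2} {t3.2}
Reducing the second expression gives {out.1, t2.2, t2.3} {out.2, t1.1} {out.3, t1.3} {t1.2} {t2.1} {t3.1, t3.2, t3.3}
No match — not equal.

not equal: they reduce to {out.1, out.2, t3.1, t3.3} {out.3} {t1.1} {t1.2, t2.3} {t1.3} {t2.1} {t2.2} {t3.2} and {out.1, t2.2, t2.3} {out.2, t1.1} {out.3, t1.3} {t1.2} {t2.1} {t3.1, t3.2, t3.3}


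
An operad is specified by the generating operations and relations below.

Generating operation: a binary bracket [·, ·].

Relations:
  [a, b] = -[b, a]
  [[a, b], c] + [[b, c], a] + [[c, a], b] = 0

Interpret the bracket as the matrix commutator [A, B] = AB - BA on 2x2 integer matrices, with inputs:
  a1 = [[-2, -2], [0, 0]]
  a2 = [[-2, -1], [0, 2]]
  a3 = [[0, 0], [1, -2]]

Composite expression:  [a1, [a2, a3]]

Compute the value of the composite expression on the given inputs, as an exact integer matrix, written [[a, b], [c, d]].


[[-8, -8], [8, 8]]

[a2, a3] = [[-1, 2], [4, 1]]
[a1, [a2, a3]] = [[-8, -8], [8, 8]]


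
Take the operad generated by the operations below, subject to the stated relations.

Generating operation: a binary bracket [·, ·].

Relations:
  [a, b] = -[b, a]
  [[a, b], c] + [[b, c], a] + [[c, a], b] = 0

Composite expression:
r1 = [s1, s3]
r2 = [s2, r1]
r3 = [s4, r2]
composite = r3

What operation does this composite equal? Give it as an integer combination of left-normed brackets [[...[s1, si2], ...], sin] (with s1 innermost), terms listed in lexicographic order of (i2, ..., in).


[[[s1, s3], s2], s4]


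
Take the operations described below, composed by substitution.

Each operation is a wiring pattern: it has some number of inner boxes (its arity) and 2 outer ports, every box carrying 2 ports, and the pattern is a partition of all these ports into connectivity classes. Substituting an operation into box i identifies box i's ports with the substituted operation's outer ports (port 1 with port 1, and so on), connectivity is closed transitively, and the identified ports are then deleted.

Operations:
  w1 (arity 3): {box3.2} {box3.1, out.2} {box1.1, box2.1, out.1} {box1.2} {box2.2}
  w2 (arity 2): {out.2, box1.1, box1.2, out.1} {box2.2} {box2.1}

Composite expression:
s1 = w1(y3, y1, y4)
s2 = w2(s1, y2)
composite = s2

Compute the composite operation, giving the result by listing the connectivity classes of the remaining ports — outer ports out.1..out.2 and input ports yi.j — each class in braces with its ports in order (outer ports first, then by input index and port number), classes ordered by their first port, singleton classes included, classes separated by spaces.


{out.1, out.2, y1.1, y3.1, y4.1} {y1.2} {y2.1} {y2.2} {y3.2} {y4.2}

Treat the ports identified at w2 as solder joints: merge, then drop.
the subtree at w1 composes to {out.1, y1.1, y3.1} {out.2, y4.1} {y1.2} {y3.2} {y4.2} on (y3, y1, y4); out.j = own outer ports
the subtree at w2 composes to {out.1, out.2, y1.1, y3.1, y4.1} {y1.2} {y2.1} {y2.2} {y3.2} {y4.2} on (y3, y1, y4, y2); out.j = own outer ports


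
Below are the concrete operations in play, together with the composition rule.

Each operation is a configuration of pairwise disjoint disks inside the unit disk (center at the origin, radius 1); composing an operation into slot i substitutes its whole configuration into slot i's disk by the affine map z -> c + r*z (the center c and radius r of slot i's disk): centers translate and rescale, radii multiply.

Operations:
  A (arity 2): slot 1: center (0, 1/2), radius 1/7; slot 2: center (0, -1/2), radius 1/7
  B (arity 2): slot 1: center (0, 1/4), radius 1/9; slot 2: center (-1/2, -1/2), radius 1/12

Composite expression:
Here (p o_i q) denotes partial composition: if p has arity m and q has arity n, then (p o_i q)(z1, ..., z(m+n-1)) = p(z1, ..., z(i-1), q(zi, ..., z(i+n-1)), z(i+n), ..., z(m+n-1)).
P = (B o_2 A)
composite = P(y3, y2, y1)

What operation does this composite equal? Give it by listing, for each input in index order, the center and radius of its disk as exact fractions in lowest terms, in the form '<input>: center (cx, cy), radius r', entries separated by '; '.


y1: center (-1/2, -13/24), radius 1/84; y2: center (-1/2, -11/24), radius 1/84; y3: center (0, 1/4), radius 1/9

Below B, radii multiply path by path; the y-disk centers shift.
tracing y3 down its 1-map path: center (0, 1/4), radius 1/9
tracing y2 down its 2-map path: center (-1/2, -11/24), radius 1/84
tracing y1 down its 2-map path: center (-1/2, -13/24), radius 1/84


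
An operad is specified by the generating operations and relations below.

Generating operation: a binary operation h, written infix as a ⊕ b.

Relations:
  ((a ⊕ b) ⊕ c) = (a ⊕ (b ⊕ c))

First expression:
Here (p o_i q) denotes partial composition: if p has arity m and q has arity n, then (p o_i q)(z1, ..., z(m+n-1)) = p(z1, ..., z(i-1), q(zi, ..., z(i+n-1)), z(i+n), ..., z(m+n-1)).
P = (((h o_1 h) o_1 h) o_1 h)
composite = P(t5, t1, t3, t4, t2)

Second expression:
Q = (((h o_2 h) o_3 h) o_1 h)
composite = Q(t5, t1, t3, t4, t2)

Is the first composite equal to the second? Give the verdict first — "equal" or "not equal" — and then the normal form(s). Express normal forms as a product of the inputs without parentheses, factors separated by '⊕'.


equal — both sides give t5 ⊕ t1 ⊕ t3 ⊕ t4 ⊕ t2

The first composite normalizes to t5 ⊕ t1 ⊕ t3 ⊕ t4 ⊕ t2
The second composite normalizes to t5 ⊕ t1 ⊕ t3 ⊕ t4 ⊕ t2
Identical normal forms: equal.


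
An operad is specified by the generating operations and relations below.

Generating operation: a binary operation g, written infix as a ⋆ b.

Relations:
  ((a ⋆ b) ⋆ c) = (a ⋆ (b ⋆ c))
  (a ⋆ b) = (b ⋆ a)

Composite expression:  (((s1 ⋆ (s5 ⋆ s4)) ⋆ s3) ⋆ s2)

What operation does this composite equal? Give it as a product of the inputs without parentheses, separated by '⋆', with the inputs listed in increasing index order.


s1 ⋆ s2 ⋆ s3 ⋆ s4 ⋆ s5


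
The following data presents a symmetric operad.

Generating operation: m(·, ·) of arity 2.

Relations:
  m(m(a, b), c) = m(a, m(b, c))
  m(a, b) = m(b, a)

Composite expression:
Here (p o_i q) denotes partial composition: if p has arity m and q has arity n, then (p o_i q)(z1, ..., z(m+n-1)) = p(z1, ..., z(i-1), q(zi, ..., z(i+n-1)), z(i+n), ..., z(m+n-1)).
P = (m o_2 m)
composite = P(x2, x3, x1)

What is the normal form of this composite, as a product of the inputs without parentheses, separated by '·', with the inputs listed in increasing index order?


x1 · x2 · x3

With m associative and commutative, the x-input set is all that matters.
m(x3, x1) collapses to x3 · x1
m(x2, m(x3, x1)) collapses to x2 · x3 · x1
putting the inputs in ascending order: x1 · x2 · x3


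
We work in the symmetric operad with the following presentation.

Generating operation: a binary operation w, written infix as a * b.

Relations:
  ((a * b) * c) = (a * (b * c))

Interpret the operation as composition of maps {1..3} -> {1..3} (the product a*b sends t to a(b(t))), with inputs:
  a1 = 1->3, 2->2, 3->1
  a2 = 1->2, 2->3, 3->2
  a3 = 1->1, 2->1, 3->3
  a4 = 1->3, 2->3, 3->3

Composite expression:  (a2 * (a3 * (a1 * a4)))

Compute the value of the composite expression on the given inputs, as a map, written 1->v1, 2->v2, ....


1->2, 2->2, 3->2

(a1 * a4) = 1->1, 2->1, 3->1
(a3 * (a1 * a4)) = 1->1, 2->1, 3->1
(a2 * (a3 * (a1 * a4))) = 1->2, 2->2, 3->2


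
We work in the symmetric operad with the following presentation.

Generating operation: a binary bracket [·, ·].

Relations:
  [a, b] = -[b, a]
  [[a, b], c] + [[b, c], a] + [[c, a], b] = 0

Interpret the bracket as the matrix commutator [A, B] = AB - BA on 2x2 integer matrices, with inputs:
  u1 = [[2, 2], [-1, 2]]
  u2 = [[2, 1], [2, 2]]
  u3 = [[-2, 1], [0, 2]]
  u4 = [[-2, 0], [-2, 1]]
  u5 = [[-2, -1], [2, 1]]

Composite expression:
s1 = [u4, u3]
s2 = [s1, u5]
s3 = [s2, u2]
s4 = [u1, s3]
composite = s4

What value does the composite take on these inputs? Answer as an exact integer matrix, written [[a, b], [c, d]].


[[-12, -24], [-12, 12]]


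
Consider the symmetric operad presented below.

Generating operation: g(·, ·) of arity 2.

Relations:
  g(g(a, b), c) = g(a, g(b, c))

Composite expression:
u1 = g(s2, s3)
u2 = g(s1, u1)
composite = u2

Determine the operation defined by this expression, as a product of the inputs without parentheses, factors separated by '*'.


s1 * s2 * s3

The g-tree's shape is irrelevant; the s-reading-order decides.
g(s2, s3) linearizes to s2 * s3
g(s1, g(s2, s3)) linearizes to s1 * s2 * s3


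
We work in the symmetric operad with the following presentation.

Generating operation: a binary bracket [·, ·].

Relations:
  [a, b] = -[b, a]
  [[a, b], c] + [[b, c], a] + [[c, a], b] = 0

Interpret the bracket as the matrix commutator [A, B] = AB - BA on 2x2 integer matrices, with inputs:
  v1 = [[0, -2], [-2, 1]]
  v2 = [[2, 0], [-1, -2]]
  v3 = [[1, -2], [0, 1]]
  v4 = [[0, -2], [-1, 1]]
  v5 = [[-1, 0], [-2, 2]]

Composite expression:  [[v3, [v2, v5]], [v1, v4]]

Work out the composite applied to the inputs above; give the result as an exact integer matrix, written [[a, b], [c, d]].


[[0, 0], [44, 0]]

[v2, v5] = [[0, 0], [11, 0]]
[v3, [v2, v5]] = [[-22, 0], [0, 22]]
[v1, v4] = [[-2, 0], [1, 2]]
[[v3, [v2, v5]], [v1, v4]] = [[0, 0], [44, 0]]


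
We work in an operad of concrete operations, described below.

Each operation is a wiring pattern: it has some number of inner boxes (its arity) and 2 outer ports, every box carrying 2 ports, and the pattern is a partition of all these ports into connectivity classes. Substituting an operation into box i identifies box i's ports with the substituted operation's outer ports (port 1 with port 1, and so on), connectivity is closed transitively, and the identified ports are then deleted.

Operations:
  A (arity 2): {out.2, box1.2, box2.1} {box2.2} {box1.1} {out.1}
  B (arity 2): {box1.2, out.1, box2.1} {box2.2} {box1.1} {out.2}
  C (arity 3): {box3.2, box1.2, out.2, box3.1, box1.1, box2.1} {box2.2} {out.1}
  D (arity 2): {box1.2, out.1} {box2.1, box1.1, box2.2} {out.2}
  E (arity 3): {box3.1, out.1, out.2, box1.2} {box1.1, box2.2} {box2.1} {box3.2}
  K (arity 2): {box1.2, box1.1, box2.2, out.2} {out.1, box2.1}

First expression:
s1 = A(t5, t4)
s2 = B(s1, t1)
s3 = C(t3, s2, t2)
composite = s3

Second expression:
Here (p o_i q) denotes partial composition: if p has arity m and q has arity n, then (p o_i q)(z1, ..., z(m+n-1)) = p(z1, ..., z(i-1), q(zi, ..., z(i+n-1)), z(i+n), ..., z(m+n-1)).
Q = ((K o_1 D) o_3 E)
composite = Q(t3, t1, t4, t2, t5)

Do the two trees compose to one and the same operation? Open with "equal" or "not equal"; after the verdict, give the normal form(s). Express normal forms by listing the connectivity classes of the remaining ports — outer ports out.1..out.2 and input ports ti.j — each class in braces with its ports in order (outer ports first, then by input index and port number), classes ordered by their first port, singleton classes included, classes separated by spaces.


Normal form of the first expression: {out.1} {out.2, t1.1, t2.1, t2.2, t3.1, t3.2, t4.1, t5.2} {t1.2} {t4.2} {t5.1}
Normal form of the second expression: {out.1, out.2, t3.2, t4.2, t5.1} {t1.1, t1.2, t3.1} {t2.1} {t2.2, t4.1} {t5.2}
No match — not equal.

not equal; the first gives {out.1} {out.2, t1.1, t2.1, t2.2, t3.1, t3.2, t4.1, t5.2} {t1.2} {t4.2} {t5.1} and the second {out.1, out.2, t3.2, t4.2, t5.1} {t1.1, t1.2, t3.1} {t2.1} {t2.2, t4.1} {t5.2}


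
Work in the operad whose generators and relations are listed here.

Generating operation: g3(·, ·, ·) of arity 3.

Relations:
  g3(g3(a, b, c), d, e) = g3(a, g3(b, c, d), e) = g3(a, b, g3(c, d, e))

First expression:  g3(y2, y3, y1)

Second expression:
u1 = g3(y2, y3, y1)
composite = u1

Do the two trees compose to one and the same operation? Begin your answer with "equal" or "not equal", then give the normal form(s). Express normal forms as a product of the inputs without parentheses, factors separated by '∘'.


equal: each reduces to y2 ∘ y3 ∘ y1

Normal form of the first expression: y2 ∘ y3 ∘ y1
Normal form of the second expression: y2 ∘ y3 ∘ y1
One common form — equal.


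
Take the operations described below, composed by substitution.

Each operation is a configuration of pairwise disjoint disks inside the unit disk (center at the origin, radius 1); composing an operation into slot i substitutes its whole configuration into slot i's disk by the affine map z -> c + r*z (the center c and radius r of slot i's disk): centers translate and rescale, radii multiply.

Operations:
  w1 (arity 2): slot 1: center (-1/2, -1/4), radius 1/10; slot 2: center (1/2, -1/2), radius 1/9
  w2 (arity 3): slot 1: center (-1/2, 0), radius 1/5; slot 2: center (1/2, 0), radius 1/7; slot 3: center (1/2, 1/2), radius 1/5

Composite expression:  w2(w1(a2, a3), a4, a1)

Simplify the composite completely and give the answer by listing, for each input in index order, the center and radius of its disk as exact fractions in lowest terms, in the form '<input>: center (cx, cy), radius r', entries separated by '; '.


a1: center (1/2, 1/2), radius 1/5; a2: center (-3/5, -1/20), radius 1/50; a3: center (-2/5, -1/10), radius 1/45; a4: center (1/2, 0), radius 1/7

Nesting under w2 composes maps z -> c + r*z down each a-path.
tracing a2 down its 2-map path: center (-3/5, -1/20), radius 1/50
tracing a3 down its 2-map path: center (-2/5, -1/10), radius 1/45
tracing a4 down its 1-map path: center (1/2, 0), radius 1/7
tracing a1 down its 1-map path: center (1/2, 1/2), radius 1/5


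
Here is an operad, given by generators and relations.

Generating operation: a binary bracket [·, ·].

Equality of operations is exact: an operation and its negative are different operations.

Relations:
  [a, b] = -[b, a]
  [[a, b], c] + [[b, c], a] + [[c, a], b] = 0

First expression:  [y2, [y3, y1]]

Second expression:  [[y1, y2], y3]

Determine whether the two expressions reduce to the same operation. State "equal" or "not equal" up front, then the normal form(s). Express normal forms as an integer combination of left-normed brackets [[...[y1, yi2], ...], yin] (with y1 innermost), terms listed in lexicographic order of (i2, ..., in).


not equal — first [[y1, y3], y2], second [[y1, y2], y3]

In normal form, the first expression is [[y1, y3], y2]
In normal form, the second expression is [[y1, y2], y3]
The normal forms differ: not equal.


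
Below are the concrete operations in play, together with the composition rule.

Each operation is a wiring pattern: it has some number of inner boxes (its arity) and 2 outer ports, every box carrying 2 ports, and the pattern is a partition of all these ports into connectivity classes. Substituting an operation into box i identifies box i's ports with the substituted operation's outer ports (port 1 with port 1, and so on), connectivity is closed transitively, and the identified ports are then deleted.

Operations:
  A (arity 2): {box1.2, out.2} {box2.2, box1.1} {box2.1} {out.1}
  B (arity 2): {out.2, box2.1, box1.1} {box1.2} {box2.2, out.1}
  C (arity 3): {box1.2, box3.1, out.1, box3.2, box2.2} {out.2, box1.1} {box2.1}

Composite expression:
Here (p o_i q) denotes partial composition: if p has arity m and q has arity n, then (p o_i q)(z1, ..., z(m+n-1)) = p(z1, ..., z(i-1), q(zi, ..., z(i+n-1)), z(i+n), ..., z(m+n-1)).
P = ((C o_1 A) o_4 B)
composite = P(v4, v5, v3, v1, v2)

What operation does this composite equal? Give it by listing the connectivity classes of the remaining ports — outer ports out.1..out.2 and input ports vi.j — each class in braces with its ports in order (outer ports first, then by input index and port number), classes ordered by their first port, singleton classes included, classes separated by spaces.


{out.1, v1.1, v2.1, v2.2, v3.2, v4.2} {out.2} {v1.2} {v3.1} {v4.1, v5.2} {v5.1}

Treat the ports identified at C as solder joints: merge, then drop.
the subtree at A composes to {out.1} {out.2, v4.2} {v4.1, v5.2} {v5.1} on (v4, v5); out.j = own outer ports
the subtree at B composes to {out.1, v2.2} {out.2, v1.1, v2.1} {v1.2} on (v1, v2); out.j = own outer ports
the subtree at C composes to {out.1, v1.1, v2.1, v2.2, v3.2, v4.2} {out.2} {v1.2} {v3.1} {v4.1, v5.2} {v5.1} on (v4, v5, v3, v1, v2); out.j = own outer ports


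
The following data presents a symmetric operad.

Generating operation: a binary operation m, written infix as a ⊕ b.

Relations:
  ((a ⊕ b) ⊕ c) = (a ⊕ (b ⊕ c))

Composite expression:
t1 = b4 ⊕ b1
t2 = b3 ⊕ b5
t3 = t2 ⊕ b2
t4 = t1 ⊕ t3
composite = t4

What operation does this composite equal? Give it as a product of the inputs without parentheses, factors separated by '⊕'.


b4 ⊕ b1 ⊕ b3 ⊕ b5 ⊕ b2

Key point: m is associative — brackets drop, the b-order remains.
(b4 ⊕ b1) collapses to b4 ⊕ b1
(b3 ⊕ b5) collapses to b3 ⊕ b5
((b3 ⊕ b5) ⊕ b2) collapses to b3 ⊕ b5 ⊕ b2
((b4 ⊕ b1) ⊕ ((b3 ⊕ b5) ⊕ b2)) collapses to b4 ⊕ b1 ⊕ b3 ⊕ b5 ⊕ b2
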